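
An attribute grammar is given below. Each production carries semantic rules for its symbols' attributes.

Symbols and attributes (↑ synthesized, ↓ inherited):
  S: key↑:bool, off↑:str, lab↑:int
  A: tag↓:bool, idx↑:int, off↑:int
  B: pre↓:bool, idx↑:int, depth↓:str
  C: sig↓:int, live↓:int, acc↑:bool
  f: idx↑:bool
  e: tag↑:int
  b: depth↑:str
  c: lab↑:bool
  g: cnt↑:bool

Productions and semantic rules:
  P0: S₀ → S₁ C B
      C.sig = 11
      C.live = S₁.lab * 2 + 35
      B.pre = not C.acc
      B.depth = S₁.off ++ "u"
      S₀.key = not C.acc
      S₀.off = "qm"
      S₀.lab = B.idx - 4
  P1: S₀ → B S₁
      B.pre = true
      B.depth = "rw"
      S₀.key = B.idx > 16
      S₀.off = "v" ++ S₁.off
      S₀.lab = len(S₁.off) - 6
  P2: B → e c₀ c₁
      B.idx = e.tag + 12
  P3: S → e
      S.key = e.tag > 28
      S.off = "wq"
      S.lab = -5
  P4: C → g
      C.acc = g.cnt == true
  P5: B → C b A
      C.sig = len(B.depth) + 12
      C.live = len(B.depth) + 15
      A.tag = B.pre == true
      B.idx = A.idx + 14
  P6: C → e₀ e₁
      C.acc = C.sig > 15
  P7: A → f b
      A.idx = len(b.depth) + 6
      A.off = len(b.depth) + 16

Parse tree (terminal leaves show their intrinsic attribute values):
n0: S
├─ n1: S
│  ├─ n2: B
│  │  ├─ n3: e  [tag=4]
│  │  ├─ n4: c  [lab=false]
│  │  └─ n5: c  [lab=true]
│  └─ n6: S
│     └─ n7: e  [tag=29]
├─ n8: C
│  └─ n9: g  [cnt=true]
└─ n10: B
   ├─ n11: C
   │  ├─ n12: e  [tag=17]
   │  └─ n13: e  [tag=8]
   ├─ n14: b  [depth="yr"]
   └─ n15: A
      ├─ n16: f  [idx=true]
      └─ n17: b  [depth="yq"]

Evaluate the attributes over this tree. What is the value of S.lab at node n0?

1. n2.pre = true  [true]
2. n2.depth = "rw"  ["rw"]
3. n3.tag = 4  [terminal]
4. n4.lab = false  [terminal]
5. n5.lab = true  [terminal]
6. n2.idx = 16  [e.tag + 12]
7. n7.tag = 29  [terminal]
8. n6.key = true  [e.tag > 28]
9. n6.off = "wq"  ["wq"]
10. n6.lab = -5  [-5]
11. n1.key = false  [B.idx > 16]
12. n1.off = "vwq"  ["v" ++ S₁.off]
13. n1.lab = -4  [len(S₁.off) - 6]
14. n8.sig = 11  [11]
15. n8.live = 27  [S₁.lab * 2 + 35]
16. n9.cnt = true  [terminal]
17. n8.acc = true  [g.cnt == true]
18. n10.pre = false  [not C.acc]
19. n10.depth = "vwqu"  [S₁.off ++ "u"]
20. n11.sig = 16  [len(B.depth) + 12]
21. n11.live = 19  [len(B.depth) + 15]
22. n12.tag = 17  [terminal]
23. n13.tag = 8  [terminal]
24. n11.acc = true  [C.sig > 15]
25. n14.depth = "yr"  [terminal]
26. n15.tag = false  [B.pre == true]
27. n16.idx = true  [terminal]
28. n17.depth = "yq"  [terminal]
29. n15.idx = 8  [len(b.depth) + 6]
30. n15.off = 18  [len(b.depth) + 16]
31. n10.idx = 22  [A.idx + 14]
32. n0.key = false  [not C.acc]
33. n0.off = "qm"  ["qm"]
34. n0.lab = 18  [B.idx - 4]

18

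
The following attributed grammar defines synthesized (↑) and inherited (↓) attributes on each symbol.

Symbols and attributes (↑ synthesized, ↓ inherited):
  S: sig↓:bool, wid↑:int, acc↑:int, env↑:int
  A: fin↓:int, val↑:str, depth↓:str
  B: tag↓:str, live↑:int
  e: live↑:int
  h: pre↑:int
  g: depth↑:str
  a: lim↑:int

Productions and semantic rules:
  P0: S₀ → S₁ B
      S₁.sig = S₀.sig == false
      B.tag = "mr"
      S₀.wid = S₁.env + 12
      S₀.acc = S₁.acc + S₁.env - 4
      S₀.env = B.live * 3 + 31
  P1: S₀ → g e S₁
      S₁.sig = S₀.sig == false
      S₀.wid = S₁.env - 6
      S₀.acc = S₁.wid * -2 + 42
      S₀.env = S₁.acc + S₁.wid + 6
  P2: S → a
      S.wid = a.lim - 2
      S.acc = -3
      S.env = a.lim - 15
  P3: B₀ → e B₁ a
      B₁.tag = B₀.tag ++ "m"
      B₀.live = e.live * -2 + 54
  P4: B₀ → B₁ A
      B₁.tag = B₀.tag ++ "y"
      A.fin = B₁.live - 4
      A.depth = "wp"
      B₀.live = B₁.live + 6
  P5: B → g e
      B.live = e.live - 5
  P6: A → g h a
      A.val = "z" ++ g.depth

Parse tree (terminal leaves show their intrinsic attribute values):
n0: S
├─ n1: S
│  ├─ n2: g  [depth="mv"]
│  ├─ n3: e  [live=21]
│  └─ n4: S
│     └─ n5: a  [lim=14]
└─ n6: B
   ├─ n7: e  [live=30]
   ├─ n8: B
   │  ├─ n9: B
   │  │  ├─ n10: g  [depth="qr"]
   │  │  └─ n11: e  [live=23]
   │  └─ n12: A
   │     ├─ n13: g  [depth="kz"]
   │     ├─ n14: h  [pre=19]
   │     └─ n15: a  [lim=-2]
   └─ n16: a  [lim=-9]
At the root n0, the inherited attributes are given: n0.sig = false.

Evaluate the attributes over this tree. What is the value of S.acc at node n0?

29

1. n0.sig = false  [given at root]
2. n1.sig = true  [S₀.sig == false]
3. n2.depth = "mv"  [terminal]
4. n3.live = 21  [terminal]
5. n4.sig = false  [S₀.sig == false]
6. n5.lim = 14  [terminal]
7. n4.wid = 12  [a.lim - 2]
8. n4.acc = -3  [-3]
9. n4.env = -1  [a.lim - 15]
10. n1.wid = -7  [S₁.env - 6]
11. n1.acc = 18  [S₁.wid * -2 + 42]
12. n1.env = 15  [S₁.acc + S₁.wid + 6]
13. n6.tag = "mr"  ["mr"]
14. n7.live = 30  [terminal]
15. n8.tag = "mrm"  [B₀.tag ++ "m"]
16. n9.tag = "mrmy"  [B₀.tag ++ "y"]
17. n10.depth = "qr"  [terminal]
18. n11.live = 23  [terminal]
19. n9.live = 18  [e.live - 5]
20. n12.fin = 14  [B₁.live - 4]
21. n12.depth = "wp"  ["wp"]
22. n13.depth = "kz"  [terminal]
23. n14.pre = 19  [terminal]
24. n15.lim = -2  [terminal]
25. n12.val = "zkz"  ["z" ++ g.depth]
26. n8.live = 24  [B₁.live + 6]
27. n16.lim = -9  [terminal]
28. n6.live = -6  [e.live * -2 + 54]
29. n0.wid = 27  [S₁.env + 12]
30. n0.acc = 29  [S₁.acc + S₁.env - 4]
31. n0.env = 13  [B.live * 3 + 31]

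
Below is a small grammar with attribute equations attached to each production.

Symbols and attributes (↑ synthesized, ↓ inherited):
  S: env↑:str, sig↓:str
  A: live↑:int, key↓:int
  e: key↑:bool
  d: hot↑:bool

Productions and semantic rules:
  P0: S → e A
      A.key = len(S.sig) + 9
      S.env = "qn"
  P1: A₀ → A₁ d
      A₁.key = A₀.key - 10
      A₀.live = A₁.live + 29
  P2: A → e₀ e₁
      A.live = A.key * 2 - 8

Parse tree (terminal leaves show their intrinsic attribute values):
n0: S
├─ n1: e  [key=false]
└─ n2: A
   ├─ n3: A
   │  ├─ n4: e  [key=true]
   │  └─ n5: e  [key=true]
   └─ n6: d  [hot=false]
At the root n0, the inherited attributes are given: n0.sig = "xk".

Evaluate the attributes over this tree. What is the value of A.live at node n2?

1. n0.sig = "xk"  [given at root]
2. n1.key = false  [terminal]
3. n2.key = 11  [len(S.sig) + 9]
4. n3.key = 1  [A₀.key - 10]
5. n4.key = true  [terminal]
6. n5.key = true  [terminal]
7. n3.live = -6  [A.key * 2 - 8]
8. n6.hot = false  [terminal]
9. n2.live = 23  [A₁.live + 29]
10. n0.env = "qn"  ["qn"]

23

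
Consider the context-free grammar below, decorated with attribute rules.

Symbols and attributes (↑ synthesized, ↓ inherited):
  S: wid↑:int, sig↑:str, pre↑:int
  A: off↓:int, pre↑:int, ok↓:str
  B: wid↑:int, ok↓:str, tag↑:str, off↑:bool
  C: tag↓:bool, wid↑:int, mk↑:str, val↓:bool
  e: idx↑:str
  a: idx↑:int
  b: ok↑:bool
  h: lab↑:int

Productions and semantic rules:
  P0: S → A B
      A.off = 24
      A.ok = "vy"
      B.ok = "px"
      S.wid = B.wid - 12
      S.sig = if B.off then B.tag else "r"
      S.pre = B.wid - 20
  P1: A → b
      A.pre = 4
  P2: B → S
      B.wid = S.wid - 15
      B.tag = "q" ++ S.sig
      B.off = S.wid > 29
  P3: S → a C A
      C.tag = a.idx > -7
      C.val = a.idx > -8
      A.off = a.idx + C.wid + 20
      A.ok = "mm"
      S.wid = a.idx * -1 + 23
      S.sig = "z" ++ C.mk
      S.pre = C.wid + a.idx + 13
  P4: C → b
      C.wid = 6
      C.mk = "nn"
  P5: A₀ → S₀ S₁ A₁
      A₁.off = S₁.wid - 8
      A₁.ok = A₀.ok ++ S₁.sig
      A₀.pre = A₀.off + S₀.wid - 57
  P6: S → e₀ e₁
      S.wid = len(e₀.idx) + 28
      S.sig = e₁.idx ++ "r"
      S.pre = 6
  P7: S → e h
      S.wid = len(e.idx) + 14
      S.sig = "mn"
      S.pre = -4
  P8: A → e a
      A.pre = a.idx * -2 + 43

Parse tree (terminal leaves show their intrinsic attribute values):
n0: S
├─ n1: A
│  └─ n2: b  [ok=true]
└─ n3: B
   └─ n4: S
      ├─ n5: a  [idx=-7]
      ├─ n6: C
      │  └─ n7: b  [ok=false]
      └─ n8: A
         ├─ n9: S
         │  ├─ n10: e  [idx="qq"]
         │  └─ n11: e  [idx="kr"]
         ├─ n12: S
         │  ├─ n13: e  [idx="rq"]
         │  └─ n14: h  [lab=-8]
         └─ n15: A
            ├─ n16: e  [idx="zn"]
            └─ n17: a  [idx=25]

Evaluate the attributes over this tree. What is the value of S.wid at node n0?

1. n1.off = 24  [24]
2. n1.ok = "vy"  ["vy"]
3. n2.ok = true  [terminal]
4. n1.pre = 4  [4]
5. n3.ok = "px"  ["px"]
6. n5.idx = -7  [terminal]
7. n6.tag = false  [a.idx > -7]
8. n6.val = true  [a.idx > -8]
9. n7.ok = false  [terminal]
10. n6.wid = 6  [6]
11. n6.mk = "nn"  ["nn"]
12. n8.off = 19  [a.idx + C.wid + 20]
13. n8.ok = "mm"  ["mm"]
14. n10.idx = "qq"  [terminal]
15. n11.idx = "kr"  [terminal]
16. n9.wid = 30  [len(e₀.idx) + 28]
17. n9.sig = "krr"  [e₁.idx ++ "r"]
18. n9.pre = 6  [6]
19. n13.idx = "rq"  [terminal]
20. n14.lab = -8  [terminal]
21. n12.wid = 16  [len(e.idx) + 14]
22. n12.sig = "mn"  ["mn"]
23. n12.pre = -4  [-4]
24. n15.off = 8  [S₁.wid - 8]
25. n15.ok = "mmmn"  [A₀.ok ++ S₁.sig]
26. n16.idx = "zn"  [terminal]
27. n17.idx = 25  [terminal]
28. n15.pre = -7  [a.idx * -2 + 43]
29. n8.pre = -8  [A₀.off + S₀.wid - 57]
30. n4.wid = 30  [a.idx * -1 + 23]
31. n4.sig = "znn"  ["z" ++ C.mk]
32. n4.pre = 12  [C.wid + a.idx + 13]
33. n3.wid = 15  [S.wid - 15]
34. n3.tag = "qznn"  ["q" ++ S.sig]
35. n3.off = true  [S.wid > 29]
36. n0.wid = 3  [B.wid - 12]
37. n0.sig = "qznn"  [if B.off then B.tag else "r"]
38. n0.pre = -5  [B.wid - 20]

3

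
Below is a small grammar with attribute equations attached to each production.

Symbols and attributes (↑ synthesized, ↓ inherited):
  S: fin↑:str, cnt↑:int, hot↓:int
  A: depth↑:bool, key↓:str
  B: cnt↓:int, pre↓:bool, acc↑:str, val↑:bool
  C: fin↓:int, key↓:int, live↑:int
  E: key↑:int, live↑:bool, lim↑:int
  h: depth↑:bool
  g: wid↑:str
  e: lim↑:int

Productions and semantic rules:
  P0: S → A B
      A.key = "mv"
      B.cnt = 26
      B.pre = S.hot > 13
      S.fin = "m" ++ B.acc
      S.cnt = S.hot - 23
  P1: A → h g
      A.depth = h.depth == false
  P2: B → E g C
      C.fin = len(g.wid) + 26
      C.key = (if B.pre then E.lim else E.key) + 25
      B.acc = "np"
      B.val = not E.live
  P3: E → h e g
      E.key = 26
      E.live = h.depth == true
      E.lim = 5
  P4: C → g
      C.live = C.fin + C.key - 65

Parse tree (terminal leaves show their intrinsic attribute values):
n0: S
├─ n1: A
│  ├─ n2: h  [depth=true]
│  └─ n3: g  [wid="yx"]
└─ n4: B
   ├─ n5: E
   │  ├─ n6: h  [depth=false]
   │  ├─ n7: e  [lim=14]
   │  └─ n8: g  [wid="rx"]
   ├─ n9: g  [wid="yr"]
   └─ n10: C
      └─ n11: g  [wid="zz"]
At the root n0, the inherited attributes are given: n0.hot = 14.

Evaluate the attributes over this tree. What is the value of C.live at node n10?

1. n0.hot = 14  [given at root]
2. n1.key = "mv"  ["mv"]
3. n2.depth = true  [terminal]
4. n3.wid = "yx"  [terminal]
5. n1.depth = false  [h.depth == false]
6. n4.cnt = 26  [26]
7. n4.pre = true  [S.hot > 13]
8. n6.depth = false  [terminal]
9. n7.lim = 14  [terminal]
10. n8.wid = "rx"  [terminal]
11. n5.key = 26  [26]
12. n5.live = false  [h.depth == true]
13. n5.lim = 5  [5]
14. n9.wid = "yr"  [terminal]
15. n10.fin = 28  [len(g.wid) + 26]
16. n10.key = 30  [(if B.pre then E.lim else E.key) + 25]
17. n11.wid = "zz"  [terminal]
18. n10.live = -7  [C.fin + C.key - 65]
19. n4.acc = "np"  ["np"]
20. n4.val = true  [not E.live]
21. n0.fin = "mnp"  ["m" ++ B.acc]
22. n0.cnt = -9  [S.hot - 23]

-7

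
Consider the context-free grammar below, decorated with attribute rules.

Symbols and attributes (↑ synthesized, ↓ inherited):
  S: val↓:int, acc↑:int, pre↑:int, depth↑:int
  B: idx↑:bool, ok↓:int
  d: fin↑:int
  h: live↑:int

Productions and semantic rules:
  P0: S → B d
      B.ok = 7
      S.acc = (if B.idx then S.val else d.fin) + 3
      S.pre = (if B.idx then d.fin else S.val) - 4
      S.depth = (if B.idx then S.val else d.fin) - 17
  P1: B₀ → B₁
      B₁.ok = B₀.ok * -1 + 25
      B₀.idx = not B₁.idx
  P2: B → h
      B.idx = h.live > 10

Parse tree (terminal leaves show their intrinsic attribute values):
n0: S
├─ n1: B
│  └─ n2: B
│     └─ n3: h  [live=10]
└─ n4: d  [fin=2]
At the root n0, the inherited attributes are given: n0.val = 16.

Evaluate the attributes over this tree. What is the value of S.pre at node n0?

1. n0.val = 16  [given at root]
2. n1.ok = 7  [7]
3. n2.ok = 18  [B₀.ok * -1 + 25]
4. n3.live = 10  [terminal]
5. n2.idx = false  [h.live > 10]
6. n1.idx = true  [not B₁.idx]
7. n4.fin = 2  [terminal]
8. n0.acc = 19  [(if B.idx then S.val else d.fin) + 3]
9. n0.pre = -2  [(if B.idx then d.fin else S.val) - 4]
10. n0.depth = -1  [(if B.idx then S.val else d.fin) - 17]

-2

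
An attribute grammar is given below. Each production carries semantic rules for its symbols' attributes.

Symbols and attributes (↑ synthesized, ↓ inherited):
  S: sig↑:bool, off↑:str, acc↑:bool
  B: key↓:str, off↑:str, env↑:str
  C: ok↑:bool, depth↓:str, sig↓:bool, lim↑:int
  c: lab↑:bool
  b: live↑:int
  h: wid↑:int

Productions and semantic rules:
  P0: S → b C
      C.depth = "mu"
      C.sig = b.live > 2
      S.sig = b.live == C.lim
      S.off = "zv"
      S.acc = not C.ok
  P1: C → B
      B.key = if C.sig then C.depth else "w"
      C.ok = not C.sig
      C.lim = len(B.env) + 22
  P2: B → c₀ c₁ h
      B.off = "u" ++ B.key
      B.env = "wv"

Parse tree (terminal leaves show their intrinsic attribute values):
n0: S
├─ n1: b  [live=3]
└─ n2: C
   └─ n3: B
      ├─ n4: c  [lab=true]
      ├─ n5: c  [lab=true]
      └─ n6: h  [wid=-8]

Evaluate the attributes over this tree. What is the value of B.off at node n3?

"umu"

1. n1.live = 3  [terminal]
2. n2.depth = "mu"  ["mu"]
3. n2.sig = true  [b.live > 2]
4. n3.key = "mu"  [if C.sig then C.depth else "w"]
5. n4.lab = true  [terminal]
6. n5.lab = true  [terminal]
7. n6.wid = -8  [terminal]
8. n3.off = "umu"  ["u" ++ B.key]
9. n3.env = "wv"  ["wv"]
10. n2.ok = false  [not C.sig]
11. n2.lim = 24  [len(B.env) + 22]
12. n0.sig = false  [b.live == C.lim]
13. n0.off = "zv"  ["zv"]
14. n0.acc = true  [not C.ok]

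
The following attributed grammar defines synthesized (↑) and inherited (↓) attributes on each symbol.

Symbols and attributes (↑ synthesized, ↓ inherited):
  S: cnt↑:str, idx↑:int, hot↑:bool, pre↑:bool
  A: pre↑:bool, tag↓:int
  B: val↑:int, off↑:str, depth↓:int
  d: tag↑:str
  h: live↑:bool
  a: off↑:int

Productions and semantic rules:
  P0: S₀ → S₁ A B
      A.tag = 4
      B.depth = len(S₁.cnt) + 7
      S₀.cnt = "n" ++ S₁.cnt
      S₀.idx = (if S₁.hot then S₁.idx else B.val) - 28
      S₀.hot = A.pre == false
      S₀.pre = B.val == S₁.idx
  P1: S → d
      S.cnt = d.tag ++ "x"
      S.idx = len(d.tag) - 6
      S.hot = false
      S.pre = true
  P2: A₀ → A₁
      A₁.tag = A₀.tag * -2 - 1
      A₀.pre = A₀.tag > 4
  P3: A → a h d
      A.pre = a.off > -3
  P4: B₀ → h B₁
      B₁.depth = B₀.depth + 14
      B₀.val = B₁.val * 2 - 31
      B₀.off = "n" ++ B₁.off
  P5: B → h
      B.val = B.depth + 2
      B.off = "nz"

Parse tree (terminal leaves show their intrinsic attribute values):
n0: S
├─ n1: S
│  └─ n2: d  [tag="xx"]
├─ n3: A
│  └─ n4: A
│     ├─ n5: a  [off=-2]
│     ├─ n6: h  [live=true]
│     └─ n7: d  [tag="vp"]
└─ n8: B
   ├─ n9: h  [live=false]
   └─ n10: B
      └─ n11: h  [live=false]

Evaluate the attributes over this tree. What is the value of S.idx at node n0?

-7

1. n2.tag = "xx"  [terminal]
2. n1.cnt = "xxx"  [d.tag ++ "x"]
3. n1.idx = -4  [len(d.tag) - 6]
4. n1.hot = false  [false]
5. n1.pre = true  [true]
6. n3.tag = 4  [4]
7. n4.tag = -9  [A₀.tag * -2 - 1]
8. n5.off = -2  [terminal]
9. n6.live = true  [terminal]
10. n7.tag = "vp"  [terminal]
11. n4.pre = true  [a.off > -3]
12. n3.pre = false  [A₀.tag > 4]
13. n8.depth = 10  [len(S₁.cnt) + 7]
14. n9.live = false  [terminal]
15. n10.depth = 24  [B₀.depth + 14]
16. n11.live = false  [terminal]
17. n10.val = 26  [B.depth + 2]
18. n10.off = "nz"  ["nz"]
19. n8.val = 21  [B₁.val * 2 - 31]
20. n8.off = "nnz"  ["n" ++ B₁.off]
21. n0.cnt = "nxxx"  ["n" ++ S₁.cnt]
22. n0.idx = -7  [(if S₁.hot then S₁.idx else B.val) - 28]
23. n0.hot = true  [A.pre == false]
24. n0.pre = false  [B.val == S₁.idx]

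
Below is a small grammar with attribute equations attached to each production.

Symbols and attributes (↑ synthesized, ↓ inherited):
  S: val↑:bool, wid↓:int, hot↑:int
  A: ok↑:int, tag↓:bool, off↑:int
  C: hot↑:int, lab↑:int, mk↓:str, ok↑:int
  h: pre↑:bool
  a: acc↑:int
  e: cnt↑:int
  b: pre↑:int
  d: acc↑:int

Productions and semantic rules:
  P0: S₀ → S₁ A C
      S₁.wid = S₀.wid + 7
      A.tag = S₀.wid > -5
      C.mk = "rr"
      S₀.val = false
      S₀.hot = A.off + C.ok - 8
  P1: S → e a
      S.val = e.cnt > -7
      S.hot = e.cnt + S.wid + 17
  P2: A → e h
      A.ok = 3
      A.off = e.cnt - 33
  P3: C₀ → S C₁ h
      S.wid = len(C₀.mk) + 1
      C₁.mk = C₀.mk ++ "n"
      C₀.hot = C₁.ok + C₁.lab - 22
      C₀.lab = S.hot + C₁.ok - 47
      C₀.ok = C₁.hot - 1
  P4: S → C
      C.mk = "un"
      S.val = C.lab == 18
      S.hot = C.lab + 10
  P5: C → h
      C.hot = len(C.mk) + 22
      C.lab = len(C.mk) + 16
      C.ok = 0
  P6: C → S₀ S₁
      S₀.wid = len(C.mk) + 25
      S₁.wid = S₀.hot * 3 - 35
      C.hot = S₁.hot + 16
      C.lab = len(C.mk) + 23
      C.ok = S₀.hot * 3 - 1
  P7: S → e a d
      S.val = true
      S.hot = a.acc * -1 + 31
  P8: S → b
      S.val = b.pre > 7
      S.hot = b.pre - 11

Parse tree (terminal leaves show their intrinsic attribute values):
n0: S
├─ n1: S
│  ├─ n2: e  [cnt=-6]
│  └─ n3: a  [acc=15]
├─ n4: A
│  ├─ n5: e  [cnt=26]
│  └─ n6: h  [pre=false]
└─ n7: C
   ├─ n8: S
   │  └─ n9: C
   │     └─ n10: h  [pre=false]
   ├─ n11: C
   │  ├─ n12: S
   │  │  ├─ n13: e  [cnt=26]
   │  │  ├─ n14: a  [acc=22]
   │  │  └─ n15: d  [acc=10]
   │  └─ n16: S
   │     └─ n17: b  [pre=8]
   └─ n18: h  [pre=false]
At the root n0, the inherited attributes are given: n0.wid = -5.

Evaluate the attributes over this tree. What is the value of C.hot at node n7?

30

1. n0.wid = -5  [given at root]
2. n1.wid = 2  [S₀.wid + 7]
3. n2.cnt = -6  [terminal]
4. n3.acc = 15  [terminal]
5. n1.val = true  [e.cnt > -7]
6. n1.hot = 13  [e.cnt + S.wid + 17]
7. n4.tag = false  [S₀.wid > -5]
8. n5.cnt = 26  [terminal]
9. n6.pre = false  [terminal]
10. n4.ok = 3  [3]
11. n4.off = -7  [e.cnt - 33]
12. n7.mk = "rr"  ["rr"]
13. n8.wid = 3  [len(C₀.mk) + 1]
14. n9.mk = "un"  ["un"]
15. n10.pre = false  [terminal]
16. n9.hot = 24  [len(C.mk) + 22]
17. n9.lab = 18  [len(C.mk) + 16]
18. n9.ok = 0  [0]
19. n8.val = true  [C.lab == 18]
20. n8.hot = 28  [C.lab + 10]
21. n11.mk = "rrn"  [C₀.mk ++ "n"]
22. n12.wid = 28  [len(C.mk) + 25]
23. n13.cnt = 26  [terminal]
24. n14.acc = 22  [terminal]
25. n15.acc = 10  [terminal]
26. n12.val = true  [true]
27. n12.hot = 9  [a.acc * -1 + 31]
28. n16.wid = -8  [S₀.hot * 3 - 35]
29. n17.pre = 8  [terminal]
30. n16.val = true  [b.pre > 7]
31. n16.hot = -3  [b.pre - 11]
32. n11.hot = 13  [S₁.hot + 16]
33. n11.lab = 26  [len(C.mk) + 23]
34. n11.ok = 26  [S₀.hot * 3 - 1]
35. n18.pre = false  [terminal]
36. n7.hot = 30  [C₁.ok + C₁.lab - 22]
37. n7.lab = 7  [S.hot + C₁.ok - 47]
38. n7.ok = 12  [C₁.hot - 1]
39. n0.val = false  [false]
40. n0.hot = -3  [A.off + C.ok - 8]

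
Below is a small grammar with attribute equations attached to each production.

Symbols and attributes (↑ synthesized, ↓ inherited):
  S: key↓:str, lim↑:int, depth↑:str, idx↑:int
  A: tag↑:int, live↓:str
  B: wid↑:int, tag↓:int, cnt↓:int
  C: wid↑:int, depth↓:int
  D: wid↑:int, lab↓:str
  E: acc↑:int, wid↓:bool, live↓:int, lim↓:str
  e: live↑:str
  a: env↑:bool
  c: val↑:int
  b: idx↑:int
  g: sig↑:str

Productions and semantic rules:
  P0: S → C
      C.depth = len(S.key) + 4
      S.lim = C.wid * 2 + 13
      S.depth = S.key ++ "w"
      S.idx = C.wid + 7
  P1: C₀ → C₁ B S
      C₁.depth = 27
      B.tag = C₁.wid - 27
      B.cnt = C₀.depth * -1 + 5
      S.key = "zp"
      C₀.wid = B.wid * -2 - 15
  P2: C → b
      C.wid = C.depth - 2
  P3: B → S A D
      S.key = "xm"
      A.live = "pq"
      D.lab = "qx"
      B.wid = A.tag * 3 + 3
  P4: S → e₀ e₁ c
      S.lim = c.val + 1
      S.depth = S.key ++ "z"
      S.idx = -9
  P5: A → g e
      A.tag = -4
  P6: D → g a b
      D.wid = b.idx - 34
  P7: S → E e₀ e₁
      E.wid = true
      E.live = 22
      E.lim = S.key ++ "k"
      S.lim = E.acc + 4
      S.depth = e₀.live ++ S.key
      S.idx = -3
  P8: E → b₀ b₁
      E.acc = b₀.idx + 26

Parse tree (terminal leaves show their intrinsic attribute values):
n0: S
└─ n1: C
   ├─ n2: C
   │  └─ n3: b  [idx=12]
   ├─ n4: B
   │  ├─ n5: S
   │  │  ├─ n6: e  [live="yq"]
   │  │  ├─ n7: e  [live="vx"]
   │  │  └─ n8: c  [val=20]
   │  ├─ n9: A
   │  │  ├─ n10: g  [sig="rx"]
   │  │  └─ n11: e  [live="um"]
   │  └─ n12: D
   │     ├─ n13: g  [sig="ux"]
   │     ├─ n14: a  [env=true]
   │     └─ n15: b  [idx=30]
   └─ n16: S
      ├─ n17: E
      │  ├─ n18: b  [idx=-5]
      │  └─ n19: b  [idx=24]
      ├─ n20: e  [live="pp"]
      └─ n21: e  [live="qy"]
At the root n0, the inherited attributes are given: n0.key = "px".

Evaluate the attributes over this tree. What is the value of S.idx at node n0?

1. n0.key = "px"  [given at root]
2. n1.depth = 6  [len(S.key) + 4]
3. n2.depth = 27  [27]
4. n3.idx = 12  [terminal]
5. n2.wid = 25  [C.depth - 2]
6. n4.tag = -2  [C₁.wid - 27]
7. n4.cnt = -1  [C₀.depth * -1 + 5]
8. n5.key = "xm"  ["xm"]
9. n6.live = "yq"  [terminal]
10. n7.live = "vx"  [terminal]
11. n8.val = 20  [terminal]
12. n5.lim = 21  [c.val + 1]
13. n5.depth = "xmz"  [S.key ++ "z"]
14. n5.idx = -9  [-9]
15. n9.live = "pq"  ["pq"]
16. n10.sig = "rx"  [terminal]
17. n11.live = "um"  [terminal]
18. n9.tag = -4  [-4]
19. n12.lab = "qx"  ["qx"]
20. n13.sig = "ux"  [terminal]
21. n14.env = true  [terminal]
22. n15.idx = 30  [terminal]
23. n12.wid = -4  [b.idx - 34]
24. n4.wid = -9  [A.tag * 3 + 3]
25. n16.key = "zp"  ["zp"]
26. n17.wid = true  [true]
27. n17.live = 22  [22]
28. n17.lim = "zpk"  [S.key ++ "k"]
29. n18.idx = -5  [terminal]
30. n19.idx = 24  [terminal]
31. n17.acc = 21  [b₀.idx + 26]
32. n20.live = "pp"  [terminal]
33. n21.live = "qy"  [terminal]
34. n16.lim = 25  [E.acc + 4]
35. n16.depth = "ppzp"  [e₀.live ++ S.key]
36. n16.idx = -3  [-3]
37. n1.wid = 3  [B.wid * -2 - 15]
38. n0.lim = 19  [C.wid * 2 + 13]
39. n0.depth = "pxw"  [S.key ++ "w"]
40. n0.idx = 10  [C.wid + 7]

10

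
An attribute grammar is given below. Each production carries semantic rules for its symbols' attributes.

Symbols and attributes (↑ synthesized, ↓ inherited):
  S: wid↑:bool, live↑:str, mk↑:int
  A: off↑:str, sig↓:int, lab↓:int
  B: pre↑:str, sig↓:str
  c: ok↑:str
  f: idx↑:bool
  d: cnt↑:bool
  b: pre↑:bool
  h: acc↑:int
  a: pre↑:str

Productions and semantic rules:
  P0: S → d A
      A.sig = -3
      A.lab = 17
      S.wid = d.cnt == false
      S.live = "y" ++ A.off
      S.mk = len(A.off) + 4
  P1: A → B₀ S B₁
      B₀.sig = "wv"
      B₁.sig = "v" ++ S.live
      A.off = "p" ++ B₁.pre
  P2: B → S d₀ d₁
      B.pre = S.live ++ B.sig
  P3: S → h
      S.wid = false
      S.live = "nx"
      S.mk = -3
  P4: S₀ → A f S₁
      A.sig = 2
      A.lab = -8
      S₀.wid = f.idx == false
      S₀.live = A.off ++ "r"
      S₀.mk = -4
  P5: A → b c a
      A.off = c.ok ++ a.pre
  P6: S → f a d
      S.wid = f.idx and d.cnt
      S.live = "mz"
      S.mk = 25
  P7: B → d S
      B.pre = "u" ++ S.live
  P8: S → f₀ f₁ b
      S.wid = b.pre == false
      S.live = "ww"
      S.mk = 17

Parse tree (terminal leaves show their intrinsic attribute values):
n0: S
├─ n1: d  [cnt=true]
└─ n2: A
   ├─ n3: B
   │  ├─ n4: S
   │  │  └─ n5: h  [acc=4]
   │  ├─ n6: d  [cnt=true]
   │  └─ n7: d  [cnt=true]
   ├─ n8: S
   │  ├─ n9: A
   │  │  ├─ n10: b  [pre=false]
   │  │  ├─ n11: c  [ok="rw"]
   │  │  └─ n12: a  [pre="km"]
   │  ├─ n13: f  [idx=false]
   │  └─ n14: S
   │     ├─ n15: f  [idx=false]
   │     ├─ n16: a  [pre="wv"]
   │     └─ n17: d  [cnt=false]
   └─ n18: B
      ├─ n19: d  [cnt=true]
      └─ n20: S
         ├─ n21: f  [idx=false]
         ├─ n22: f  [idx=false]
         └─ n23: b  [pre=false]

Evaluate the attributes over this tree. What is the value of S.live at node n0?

"ypuww"

1. n1.cnt = true  [terminal]
2. n2.sig = -3  [-3]
3. n2.lab = 17  [17]
4. n3.sig = "wv"  ["wv"]
5. n5.acc = 4  [terminal]
6. n4.wid = false  [false]
7. n4.live = "nx"  ["nx"]
8. n4.mk = -3  [-3]
9. n6.cnt = true  [terminal]
10. n7.cnt = true  [terminal]
11. n3.pre = "nxwv"  [S.live ++ B.sig]
12. n9.sig = 2  [2]
13. n9.lab = -8  [-8]
14. n10.pre = false  [terminal]
15. n11.ok = "rw"  [terminal]
16. n12.pre = "km"  [terminal]
17. n9.off = "rwkm"  [c.ok ++ a.pre]
18. n13.idx = false  [terminal]
19. n15.idx = false  [terminal]
20. n16.pre = "wv"  [terminal]
21. n17.cnt = false  [terminal]
22. n14.wid = false  [f.idx and d.cnt]
23. n14.live = "mz"  ["mz"]
24. n14.mk = 25  [25]
25. n8.wid = true  [f.idx == false]
26. n8.live = "rwkmr"  [A.off ++ "r"]
27. n8.mk = -4  [-4]
28. n18.sig = "vrwkmr"  ["v" ++ S.live]
29. n19.cnt = true  [terminal]
30. n21.idx = false  [terminal]
31. n22.idx = false  [terminal]
32. n23.pre = false  [terminal]
33. n20.wid = true  [b.pre == false]
34. n20.live = "ww"  ["ww"]
35. n20.mk = 17  [17]
36. n18.pre = "uww"  ["u" ++ S.live]
37. n2.off = "puww"  ["p" ++ B₁.pre]
38. n0.wid = false  [d.cnt == false]
39. n0.live = "ypuww"  ["y" ++ A.off]
40. n0.mk = 8  [len(A.off) + 4]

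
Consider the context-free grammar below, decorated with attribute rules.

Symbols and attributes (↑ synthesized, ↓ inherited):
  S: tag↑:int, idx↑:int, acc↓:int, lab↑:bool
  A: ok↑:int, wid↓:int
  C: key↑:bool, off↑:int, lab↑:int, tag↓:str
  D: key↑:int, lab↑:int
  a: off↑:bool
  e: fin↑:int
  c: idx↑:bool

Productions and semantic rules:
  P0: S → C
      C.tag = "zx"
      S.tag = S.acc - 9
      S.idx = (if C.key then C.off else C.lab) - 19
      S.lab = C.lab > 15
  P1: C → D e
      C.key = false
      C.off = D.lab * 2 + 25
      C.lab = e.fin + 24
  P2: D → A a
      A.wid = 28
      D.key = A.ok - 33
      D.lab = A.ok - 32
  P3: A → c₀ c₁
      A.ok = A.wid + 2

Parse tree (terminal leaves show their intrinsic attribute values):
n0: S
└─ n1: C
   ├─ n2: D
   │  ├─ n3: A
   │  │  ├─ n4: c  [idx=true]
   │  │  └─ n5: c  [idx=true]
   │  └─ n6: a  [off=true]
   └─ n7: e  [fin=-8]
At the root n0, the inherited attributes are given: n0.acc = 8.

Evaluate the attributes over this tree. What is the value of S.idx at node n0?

-3

1. n0.acc = 8  [given at root]
2. n1.tag = "zx"  ["zx"]
3. n3.wid = 28  [28]
4. n4.idx = true  [terminal]
5. n5.idx = true  [terminal]
6. n3.ok = 30  [A.wid + 2]
7. n6.off = true  [terminal]
8. n2.key = -3  [A.ok - 33]
9. n2.lab = -2  [A.ok - 32]
10. n7.fin = -8  [terminal]
11. n1.key = false  [false]
12. n1.off = 21  [D.lab * 2 + 25]
13. n1.lab = 16  [e.fin + 24]
14. n0.tag = -1  [S.acc - 9]
15. n0.idx = -3  [(if C.key then C.off else C.lab) - 19]
16. n0.lab = true  [C.lab > 15]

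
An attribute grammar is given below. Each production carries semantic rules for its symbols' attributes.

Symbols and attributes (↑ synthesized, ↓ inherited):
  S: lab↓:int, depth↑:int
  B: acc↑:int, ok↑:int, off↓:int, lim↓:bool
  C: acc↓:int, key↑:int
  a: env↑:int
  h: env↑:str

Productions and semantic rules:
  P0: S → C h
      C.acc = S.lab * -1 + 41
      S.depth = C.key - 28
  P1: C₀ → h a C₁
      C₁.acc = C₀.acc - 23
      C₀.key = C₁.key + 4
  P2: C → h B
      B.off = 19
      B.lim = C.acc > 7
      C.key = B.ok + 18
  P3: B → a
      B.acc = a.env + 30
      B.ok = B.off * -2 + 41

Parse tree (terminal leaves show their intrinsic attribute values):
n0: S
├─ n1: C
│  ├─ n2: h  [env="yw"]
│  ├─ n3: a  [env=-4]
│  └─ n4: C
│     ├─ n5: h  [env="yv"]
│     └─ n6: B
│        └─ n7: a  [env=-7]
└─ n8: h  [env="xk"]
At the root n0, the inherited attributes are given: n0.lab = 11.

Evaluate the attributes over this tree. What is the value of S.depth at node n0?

-3

1. n0.lab = 11  [given at root]
2. n1.acc = 30  [S.lab * -1 + 41]
3. n2.env = "yw"  [terminal]
4. n3.env = -4  [terminal]
5. n4.acc = 7  [C₀.acc - 23]
6. n5.env = "yv"  [terminal]
7. n6.off = 19  [19]
8. n6.lim = false  [C.acc > 7]
9. n7.env = -7  [terminal]
10. n6.acc = 23  [a.env + 30]
11. n6.ok = 3  [B.off * -2 + 41]
12. n4.key = 21  [B.ok + 18]
13. n1.key = 25  [C₁.key + 4]
14. n8.env = "xk"  [terminal]
15. n0.depth = -3  [C.key - 28]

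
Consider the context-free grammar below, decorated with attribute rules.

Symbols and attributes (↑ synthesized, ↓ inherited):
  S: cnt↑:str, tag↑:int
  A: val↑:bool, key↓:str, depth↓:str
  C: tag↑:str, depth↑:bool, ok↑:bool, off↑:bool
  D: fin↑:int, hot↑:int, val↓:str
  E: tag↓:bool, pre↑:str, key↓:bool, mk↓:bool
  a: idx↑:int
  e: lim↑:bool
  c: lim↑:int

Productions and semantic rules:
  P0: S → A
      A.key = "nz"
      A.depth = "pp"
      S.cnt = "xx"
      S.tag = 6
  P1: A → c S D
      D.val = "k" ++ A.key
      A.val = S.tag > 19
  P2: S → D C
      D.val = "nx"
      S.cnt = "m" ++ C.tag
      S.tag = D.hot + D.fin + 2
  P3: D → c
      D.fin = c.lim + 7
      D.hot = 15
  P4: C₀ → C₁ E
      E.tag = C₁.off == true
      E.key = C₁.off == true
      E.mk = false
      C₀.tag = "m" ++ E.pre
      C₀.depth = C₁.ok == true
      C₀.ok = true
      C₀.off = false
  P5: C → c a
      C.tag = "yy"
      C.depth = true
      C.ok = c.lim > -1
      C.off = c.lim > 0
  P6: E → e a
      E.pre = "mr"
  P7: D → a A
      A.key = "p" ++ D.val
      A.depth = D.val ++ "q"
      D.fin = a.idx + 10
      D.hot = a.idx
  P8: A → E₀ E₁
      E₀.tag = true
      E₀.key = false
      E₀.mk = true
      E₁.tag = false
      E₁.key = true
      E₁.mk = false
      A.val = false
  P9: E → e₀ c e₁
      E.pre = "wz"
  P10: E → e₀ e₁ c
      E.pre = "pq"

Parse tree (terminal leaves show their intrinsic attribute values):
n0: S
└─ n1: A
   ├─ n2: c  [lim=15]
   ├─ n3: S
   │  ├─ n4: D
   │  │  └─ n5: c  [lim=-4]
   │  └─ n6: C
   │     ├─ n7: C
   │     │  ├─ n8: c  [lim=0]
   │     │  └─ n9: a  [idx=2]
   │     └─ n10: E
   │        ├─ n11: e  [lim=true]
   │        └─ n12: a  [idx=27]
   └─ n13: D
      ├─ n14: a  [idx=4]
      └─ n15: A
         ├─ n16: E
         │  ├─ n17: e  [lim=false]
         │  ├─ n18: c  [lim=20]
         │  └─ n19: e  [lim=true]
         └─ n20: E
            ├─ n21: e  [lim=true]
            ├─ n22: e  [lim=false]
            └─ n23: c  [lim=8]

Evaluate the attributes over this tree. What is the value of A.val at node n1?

true

1. n1.key = "nz"  ["nz"]
2. n1.depth = "pp"  ["pp"]
3. n2.lim = 15  [terminal]
4. n4.val = "nx"  ["nx"]
5. n5.lim = -4  [terminal]
6. n4.fin = 3  [c.lim + 7]
7. n4.hot = 15  [15]
8. n8.lim = 0  [terminal]
9. n9.idx = 2  [terminal]
10. n7.tag = "yy"  ["yy"]
11. n7.depth = true  [true]
12. n7.ok = true  [c.lim > -1]
13. n7.off = false  [c.lim > 0]
14. n10.tag = false  [C₁.off == true]
15. n10.key = false  [C₁.off == true]
16. n10.mk = false  [false]
17. n11.lim = true  [terminal]
18. n12.idx = 27  [terminal]
19. n10.pre = "mr"  ["mr"]
20. n6.tag = "mmr"  ["m" ++ E.pre]
21. n6.depth = true  [C₁.ok == true]
22. n6.ok = true  [true]
23. n6.off = false  [false]
24. n3.cnt = "mmmr"  ["m" ++ C.tag]
25. n3.tag = 20  [D.hot + D.fin + 2]
26. n13.val = "knz"  ["k" ++ A.key]
27. n14.idx = 4  [terminal]
28. n15.key = "pknz"  ["p" ++ D.val]
29. n15.depth = "knzq"  [D.val ++ "q"]
30. n16.tag = true  [true]
31. n16.key = false  [false]
32. n16.mk = true  [true]
33. n17.lim = false  [terminal]
34. n18.lim = 20  [terminal]
35. n19.lim = true  [terminal]
36. n16.pre = "wz"  ["wz"]
37. n20.tag = false  [false]
38. n20.key = true  [true]
39. n20.mk = false  [false]
40. n21.lim = true  [terminal]
41. n22.lim = false  [terminal]
42. n23.lim = 8  [terminal]
43. n20.pre = "pq"  ["pq"]
44. n15.val = false  [false]
45. n13.fin = 14  [a.idx + 10]
46. n13.hot = 4  [a.idx]
47. n1.val = true  [S.tag > 19]
48. n0.cnt = "xx"  ["xx"]
49. n0.tag = 6  [6]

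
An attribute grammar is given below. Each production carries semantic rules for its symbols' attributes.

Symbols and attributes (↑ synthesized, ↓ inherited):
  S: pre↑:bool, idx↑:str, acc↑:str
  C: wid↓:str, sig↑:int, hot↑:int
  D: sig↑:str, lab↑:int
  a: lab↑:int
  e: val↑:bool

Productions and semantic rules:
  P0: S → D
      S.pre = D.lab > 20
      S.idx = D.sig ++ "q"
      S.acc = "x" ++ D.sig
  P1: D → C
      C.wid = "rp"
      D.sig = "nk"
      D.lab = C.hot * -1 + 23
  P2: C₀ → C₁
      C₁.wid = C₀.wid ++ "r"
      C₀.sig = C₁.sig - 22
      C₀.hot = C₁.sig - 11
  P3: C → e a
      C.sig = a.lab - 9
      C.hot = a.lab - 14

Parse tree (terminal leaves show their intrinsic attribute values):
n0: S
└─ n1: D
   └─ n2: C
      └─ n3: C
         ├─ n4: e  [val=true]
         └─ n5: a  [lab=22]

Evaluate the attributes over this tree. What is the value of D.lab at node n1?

21

1. n2.wid = "rp"  ["rp"]
2. n3.wid = "rpr"  [C₀.wid ++ "r"]
3. n4.val = true  [terminal]
4. n5.lab = 22  [terminal]
5. n3.sig = 13  [a.lab - 9]
6. n3.hot = 8  [a.lab - 14]
7. n2.sig = -9  [C₁.sig - 22]
8. n2.hot = 2  [C₁.sig - 11]
9. n1.sig = "nk"  ["nk"]
10. n1.lab = 21  [C.hot * -1 + 23]
11. n0.pre = true  [D.lab > 20]
12. n0.idx = "nkq"  [D.sig ++ "q"]
13. n0.acc = "xnk"  ["x" ++ D.sig]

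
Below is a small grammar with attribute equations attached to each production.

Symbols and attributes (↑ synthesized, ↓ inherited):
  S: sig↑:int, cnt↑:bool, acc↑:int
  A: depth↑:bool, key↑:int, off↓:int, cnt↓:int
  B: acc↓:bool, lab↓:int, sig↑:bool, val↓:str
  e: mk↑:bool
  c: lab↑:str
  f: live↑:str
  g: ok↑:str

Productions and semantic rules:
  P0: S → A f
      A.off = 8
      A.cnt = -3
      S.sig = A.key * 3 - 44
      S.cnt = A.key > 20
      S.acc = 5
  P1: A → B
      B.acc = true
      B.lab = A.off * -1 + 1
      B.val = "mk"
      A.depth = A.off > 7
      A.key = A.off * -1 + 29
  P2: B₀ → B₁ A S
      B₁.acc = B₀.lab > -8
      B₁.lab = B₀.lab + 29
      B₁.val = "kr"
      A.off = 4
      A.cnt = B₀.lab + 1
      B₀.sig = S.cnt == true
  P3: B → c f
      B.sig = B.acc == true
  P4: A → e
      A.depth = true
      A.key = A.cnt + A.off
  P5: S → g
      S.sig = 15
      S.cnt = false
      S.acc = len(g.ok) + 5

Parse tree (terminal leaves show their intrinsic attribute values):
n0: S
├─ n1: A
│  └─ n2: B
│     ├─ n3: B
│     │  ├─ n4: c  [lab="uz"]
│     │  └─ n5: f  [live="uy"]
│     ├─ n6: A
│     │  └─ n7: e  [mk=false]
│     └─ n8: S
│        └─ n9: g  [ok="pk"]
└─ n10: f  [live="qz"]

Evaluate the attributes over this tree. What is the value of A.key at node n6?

1. n1.off = 8  [8]
2. n1.cnt = -3  [-3]
3. n2.acc = true  [true]
4. n2.lab = -7  [A.off * -1 + 1]
5. n2.val = "mk"  ["mk"]
6. n3.acc = true  [B₀.lab > -8]
7. n3.lab = 22  [B₀.lab + 29]
8. n3.val = "kr"  ["kr"]
9. n4.lab = "uz"  [terminal]
10. n5.live = "uy"  [terminal]
11. n3.sig = true  [B.acc == true]
12. n6.off = 4  [4]
13. n6.cnt = -6  [B₀.lab + 1]
14. n7.mk = false  [terminal]
15. n6.depth = true  [true]
16. n6.key = -2  [A.cnt + A.off]
17. n9.ok = "pk"  [terminal]
18. n8.sig = 15  [15]
19. n8.cnt = false  [false]
20. n8.acc = 7  [len(g.ok) + 5]
21. n2.sig = false  [S.cnt == true]
22. n1.depth = true  [A.off > 7]
23. n1.key = 21  [A.off * -1 + 29]
24. n10.live = "qz"  [terminal]
25. n0.sig = 19  [A.key * 3 - 44]
26. n0.cnt = true  [A.key > 20]
27. n0.acc = 5  [5]

-2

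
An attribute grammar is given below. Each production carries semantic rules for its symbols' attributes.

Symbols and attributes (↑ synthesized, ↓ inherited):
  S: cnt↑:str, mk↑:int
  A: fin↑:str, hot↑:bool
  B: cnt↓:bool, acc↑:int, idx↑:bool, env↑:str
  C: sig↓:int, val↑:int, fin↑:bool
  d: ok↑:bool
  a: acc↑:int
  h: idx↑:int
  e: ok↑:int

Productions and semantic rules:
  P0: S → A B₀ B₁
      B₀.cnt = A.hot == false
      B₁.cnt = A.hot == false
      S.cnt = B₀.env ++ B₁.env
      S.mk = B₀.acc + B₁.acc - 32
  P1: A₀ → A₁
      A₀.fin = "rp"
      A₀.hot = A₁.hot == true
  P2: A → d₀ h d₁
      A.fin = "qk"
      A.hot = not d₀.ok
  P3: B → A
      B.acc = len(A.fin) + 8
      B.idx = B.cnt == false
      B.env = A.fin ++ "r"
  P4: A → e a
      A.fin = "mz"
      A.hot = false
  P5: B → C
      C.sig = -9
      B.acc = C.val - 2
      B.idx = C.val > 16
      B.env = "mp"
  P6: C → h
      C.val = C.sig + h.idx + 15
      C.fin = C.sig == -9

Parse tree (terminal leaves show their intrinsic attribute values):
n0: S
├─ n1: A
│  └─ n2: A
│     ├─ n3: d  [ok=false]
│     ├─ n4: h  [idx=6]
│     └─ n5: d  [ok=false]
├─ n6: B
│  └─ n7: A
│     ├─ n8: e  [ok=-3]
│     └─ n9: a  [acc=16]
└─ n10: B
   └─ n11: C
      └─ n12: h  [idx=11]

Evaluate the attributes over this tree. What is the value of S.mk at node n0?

1. n3.ok = false  [terminal]
2. n4.idx = 6  [terminal]
3. n5.ok = false  [terminal]
4. n2.fin = "qk"  ["qk"]
5. n2.hot = true  [not d₀.ok]
6. n1.fin = "rp"  ["rp"]
7. n1.hot = true  [A₁.hot == true]
8. n6.cnt = false  [A.hot == false]
9. n8.ok = -3  [terminal]
10. n9.acc = 16  [terminal]
11. n7.fin = "mz"  ["mz"]
12. n7.hot = false  [false]
13. n6.acc = 10  [len(A.fin) + 8]
14. n6.idx = true  [B.cnt == false]
15. n6.env = "mzr"  [A.fin ++ "r"]
16. n10.cnt = false  [A.hot == false]
17. n11.sig = -9  [-9]
18. n12.idx = 11  [terminal]
19. n11.val = 17  [C.sig + h.idx + 15]
20. n11.fin = true  [C.sig == -9]
21. n10.acc = 15  [C.val - 2]
22. n10.idx = true  [C.val > 16]
23. n10.env = "mp"  ["mp"]
24. n0.cnt = "mzrmp"  [B₀.env ++ B₁.env]
25. n0.mk = -7  [B₀.acc + B₁.acc - 32]

-7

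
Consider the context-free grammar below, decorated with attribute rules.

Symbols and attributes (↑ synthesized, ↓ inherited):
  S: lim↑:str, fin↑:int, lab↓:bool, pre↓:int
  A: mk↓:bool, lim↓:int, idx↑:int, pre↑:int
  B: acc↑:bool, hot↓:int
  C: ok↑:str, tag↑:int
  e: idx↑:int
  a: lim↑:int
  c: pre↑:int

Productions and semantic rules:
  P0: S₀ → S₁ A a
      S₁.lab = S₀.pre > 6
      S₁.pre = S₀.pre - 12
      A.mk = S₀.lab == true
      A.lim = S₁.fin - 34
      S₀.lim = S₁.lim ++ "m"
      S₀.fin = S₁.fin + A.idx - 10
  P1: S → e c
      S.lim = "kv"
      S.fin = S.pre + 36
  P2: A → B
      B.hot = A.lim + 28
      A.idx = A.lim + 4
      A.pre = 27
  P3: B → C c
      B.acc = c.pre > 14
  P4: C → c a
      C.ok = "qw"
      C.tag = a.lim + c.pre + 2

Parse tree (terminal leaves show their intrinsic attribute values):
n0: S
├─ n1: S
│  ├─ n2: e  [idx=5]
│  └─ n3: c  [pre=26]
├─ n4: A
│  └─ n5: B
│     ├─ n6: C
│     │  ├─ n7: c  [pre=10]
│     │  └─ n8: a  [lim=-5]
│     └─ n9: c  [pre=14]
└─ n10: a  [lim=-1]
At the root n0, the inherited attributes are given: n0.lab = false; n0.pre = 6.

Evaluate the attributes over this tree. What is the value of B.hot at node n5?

1. n0.lab = false  [given at root]
2. n0.pre = 6  [given at root]
3. n1.lab = false  [S₀.pre > 6]
4. n1.pre = -6  [S₀.pre - 12]
5. n2.idx = 5  [terminal]
6. n3.pre = 26  [terminal]
7. n1.lim = "kv"  ["kv"]
8. n1.fin = 30  [S.pre + 36]
9. n4.mk = false  [S₀.lab == true]
10. n4.lim = -4  [S₁.fin - 34]
11. n5.hot = 24  [A.lim + 28]
12. n7.pre = 10  [terminal]
13. n8.lim = -5  [terminal]
14. n6.ok = "qw"  ["qw"]
15. n6.tag = 7  [a.lim + c.pre + 2]
16. n9.pre = 14  [terminal]
17. n5.acc = false  [c.pre > 14]
18. n4.idx = 0  [A.lim + 4]
19. n4.pre = 27  [27]
20. n10.lim = -1  [terminal]
21. n0.lim = "kvm"  [S₁.lim ++ "m"]
22. n0.fin = 20  [S₁.fin + A.idx - 10]

24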